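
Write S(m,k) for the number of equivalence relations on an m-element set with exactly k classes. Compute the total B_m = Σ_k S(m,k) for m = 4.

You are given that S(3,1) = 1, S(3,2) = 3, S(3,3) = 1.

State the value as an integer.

i=4: T(4,1)=0+1·1=1 | T(4,2)=1+2·3=7 | T(4,3)=3+3·1=6 | T(4,4)=1+4·0=1
B_4 = ΣS(4,k) = 1+7+6+1 = 15

15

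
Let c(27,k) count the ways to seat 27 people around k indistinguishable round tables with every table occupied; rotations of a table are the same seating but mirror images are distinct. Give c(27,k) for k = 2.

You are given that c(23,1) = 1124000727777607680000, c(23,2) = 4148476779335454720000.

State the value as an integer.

@24  (24,1):1124000727777607680000·23+0→25852016738884976640000, (24,2):4148476779335454720000·23+1124000727777607680000→96538966652493066240000
@25  (25,1):25852016738884976640000·24+0→620448401733239439360000, (25,2):96538966652493066240000·24+25852016738884976640000→2342787216398718566400000
@26  (26,1):620448401733239439360000·25+0→15511210043330985984000000, (26,2):2342787216398718566400000·25+620448401733239439360000→59190128811701203599360000
@27  (27,2):59190128811701203599360000·26+15511210043330985984000000→1554454559147562279567360000
Read c(27,2) = 1554454559147562279567360000.

1554454559147562279567360000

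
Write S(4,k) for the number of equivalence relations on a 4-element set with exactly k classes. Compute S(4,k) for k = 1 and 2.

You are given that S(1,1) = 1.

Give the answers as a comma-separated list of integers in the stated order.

r2: T_2,1=1×1+0=1; T_2,2=2×0+1=1
r3: T_3,1=1×1+0=1; T_3,2=2×1+1=3
r4: T_4,1=1×1+0=1; T_4,2=2×3+1=7
Read S(4,1) = 1, S(4,2) = 7.

1, 7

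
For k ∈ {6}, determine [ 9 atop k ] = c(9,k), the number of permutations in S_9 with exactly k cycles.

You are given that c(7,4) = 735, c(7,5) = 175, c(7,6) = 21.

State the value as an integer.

i=8: T(8,5)=735+7·175=1960 | T(8,6)=175+7·21=322
i=9: T(9,6)=1960+8·322=4536
Read c(9,6) = 4536.

4536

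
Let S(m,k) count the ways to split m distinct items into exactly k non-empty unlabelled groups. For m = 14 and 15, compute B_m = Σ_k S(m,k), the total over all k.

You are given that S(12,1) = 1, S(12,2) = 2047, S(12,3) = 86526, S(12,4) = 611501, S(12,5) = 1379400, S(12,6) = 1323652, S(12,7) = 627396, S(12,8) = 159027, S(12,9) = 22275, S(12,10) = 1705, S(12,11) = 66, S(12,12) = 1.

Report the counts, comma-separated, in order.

190899322, 1382958545

[13] T[13,1]:1*1+0=1 · T[13,2]:2*2047+1=4095 · T[13,3]:3*86526+2047=261625 · T[13,4]:4*611501+86526=2532530 · T[13,5]:5*1379400+611501=7508501 · T[13,6]:6*1323652+1379400=9321312 · T[13,7]:7*627396+1323652=5715424 · T[13,8]:8*159027+627396=1899612 · T[13,9]:9*22275+159027=359502 · T[13,10]:10*1705+22275=39325 · T[13,11]:11*66+1705=2431 · T[13,12]:12*1+66=78 · T[13,13]:13*0+1=1
[14] T[14,1]:1*1+0=1 · T[14,2]:2*4095+1=8191 · T[14,3]:3*261625+4095=788970 · T[14,4]:4*2532530+261625=10391745 · T[14,5]:5*7508501+2532530=40075035 · T[14,6]:6*9321312+7508501=63436373 · T[14,7]:7*5715424+9321312=49329280 · T[14,8]:8*1899612+5715424=20912320 · T[14,9]:9*359502+1899612=5135130 · T[14,10]:10*39325+359502=752752 · T[14,11]:11*2431+39325=66066 · T[14,12]:12*78+2431=3367 · T[14,13]:13*1+78=91 · T[14,14]:14*0+1=1
[15] T[15,1]:1*1+0=1 · T[15,2]:2*8191+1=16383 · T[15,3]:3*788970+8191=2375101 · T[15,4]:4*10391745+788970=42355950 · T[15,5]:5*40075035+10391745=210766920 · T[15,6]:6*63436373+40075035=420693273 · T[15,7]:7*49329280+63436373=408741333 · T[15,8]:8*20912320+49329280=216627840 · T[15,9]:9*5135130+20912320=67128490 · T[15,10]:10*752752+5135130=12662650 · T[15,11]:11*66066+752752=1479478 · T[15,12]:12*3367+66066=106470 · T[15,13]:13*91+3367=4550 · T[15,14]:14*1+91=105 · T[15,15]:15*0+1=1
B_14 = ΣS(14,k) = 1+8191+788970+10391745+40075035+63436373+49329280+20912320+5135130+752752+66066+3367+91+1 = 190899322
B_15 = ΣS(15,k) = 1+16383+2375101+42355950+210766920+420693273+408741333+216627840+67128490+12662650+1479478+106470+4550+105+1 = 1382958545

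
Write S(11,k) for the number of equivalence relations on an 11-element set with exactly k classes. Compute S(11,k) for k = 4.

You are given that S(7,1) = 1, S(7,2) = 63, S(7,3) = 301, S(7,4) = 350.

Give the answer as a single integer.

145750

[8] T[8,1]:1*1+0=1 · T[8,2]:2*63+1=127 · T[8,3]:3*301+63=966 · T[8,4]:4*350+301=1701
[9] T[9,2]:2*127+1=255 · T[9,3]:3*966+127=3025 · T[9,4]:4*1701+966=7770
[10] T[10,3]:3*3025+255=9330 · T[10,4]:4*7770+3025=34105
[11] T[11,4]:4*34105+9330=145750
Read S(11,4) = 145750.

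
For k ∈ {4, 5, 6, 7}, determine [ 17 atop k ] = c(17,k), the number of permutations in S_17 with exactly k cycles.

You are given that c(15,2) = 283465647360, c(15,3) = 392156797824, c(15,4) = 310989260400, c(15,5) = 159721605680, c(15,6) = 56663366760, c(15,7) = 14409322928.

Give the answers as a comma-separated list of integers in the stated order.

87077748875904, 48366009233424, 18861567058880, 5374523477960

@16  (16,3):392156797824·15+283465647360→6165817614720, (16,4):310989260400·15+392156797824→5056995703824, (16,5):159721605680·15+310989260400→2706813345600, (16,6):56663366760·15+159721605680→1009672107080, (16,7):14409322928·15+56663366760→272803210680
@17  (17,4):5056995703824·16+6165817614720→87077748875904, (17,5):2706813345600·16+5056995703824→48366009233424, (17,6):1009672107080·16+2706813345600→18861567058880, (17,7):272803210680·16+1009672107080→5374523477960
Read c(17,4) = 87077748875904, c(17,5) = 48366009233424, c(17,6) = 18861567058880, c(17,7) = 5374523477960.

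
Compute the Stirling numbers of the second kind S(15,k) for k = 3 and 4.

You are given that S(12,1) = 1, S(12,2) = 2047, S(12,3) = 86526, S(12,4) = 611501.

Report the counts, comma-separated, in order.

[13] T[13,1]:1*1+0=1 · T[13,2]:2*2047+1=4095 · T[13,3]:3*86526+2047=261625 · T[13,4]:4*611501+86526=2532530
[14] T[14,2]:2*4095+1=8191 · T[14,3]:3*261625+4095=788970 · T[14,4]:4*2532530+261625=10391745
[15] T[15,3]:3*788970+8191=2375101 · T[15,4]:4*10391745+788970=42355950
Read S(15,3) = 2375101, S(15,4) = 42355950.

2375101, 42355950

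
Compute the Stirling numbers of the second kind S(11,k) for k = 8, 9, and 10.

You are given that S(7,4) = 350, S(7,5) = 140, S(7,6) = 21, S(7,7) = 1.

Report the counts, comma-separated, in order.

@8  (8,5):140·5+350→1050, (8,6):21·6+140→266, (8,7):1·7+21→28, (8,8):0·8+1→1
@9  (9,6):266·6+1050→2646, (9,7):28·7+266→462, (9,8):1·8+28→36, (9,9):0·9+1→1
@10  (10,7):462·7+2646→5880, (10,8):36·8+462→750, (10,9):1·9+36→45, (10,10):0·10+1→1
@11  (11,8):750·8+5880→11880, (11,9):45·9+750→1155, (11,10):1·10+45→55
Read S(11,8) = 11880, S(11,9) = 1155, S(11,10) = 55.

11880, 1155, 55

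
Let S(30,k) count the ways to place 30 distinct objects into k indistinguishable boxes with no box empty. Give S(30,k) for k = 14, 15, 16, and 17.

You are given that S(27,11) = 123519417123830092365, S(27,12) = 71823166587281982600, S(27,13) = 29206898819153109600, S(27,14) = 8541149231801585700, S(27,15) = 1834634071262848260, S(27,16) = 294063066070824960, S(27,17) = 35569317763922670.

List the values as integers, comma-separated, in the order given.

42337710060168129525765, 12879868072770626040000, 2940812098256837097720, 511605167806434372210

r28: T_28,12=12×71823166587281982600+123519417123830092365=985397416171213883565; T_28,13=13×29206898819153109600+71823166587281982600=451512851236272407400; T_28,14=14×8541149231801585700+29206898819153109600=148782988064375309400; T_28,15=15×1834634071262848260+8541149231801585700=36060660300744309600; T_28,16=16×294063066070824960+1834634071262848260=6539643128396047620; T_28,17=17×35569317763922670+294063066070824960=898741468057510350
r29: T_29,13=13×451512851236272407400+985397416171213883565=6855064482242755179765; T_29,14=14×148782988064375309400+451512851236272407400=2534474684137526739000; T_29,15=15×36060660300744309600+148782988064375309400=689692892575539953400; T_29,16=16×6539643128396047620+36060660300744309600=140694950355081071520; T_29,17=17×898741468057510350+6539643128396047620=21818248085373723570
r30: T_30,14=14×2534474684137526739000+6855064482242755179765=42337710060168129525765; T_30,15=15×689692892575539953400+2534474684137526739000=12879868072770626040000; T_30,16=16×140694950355081071520+689692892575539953400=2940812098256837097720; T_30,17=17×21818248085373723570+140694950355081071520=511605167806434372210
Read S(30,14) = 42337710060168129525765, S(30,15) = 12879868072770626040000, S(30,16) = 2940812098256837097720, S(30,17) = 511605167806434372210.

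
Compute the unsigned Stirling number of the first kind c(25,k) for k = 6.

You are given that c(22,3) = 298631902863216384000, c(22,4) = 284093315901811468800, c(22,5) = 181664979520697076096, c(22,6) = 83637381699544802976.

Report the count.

row 23: T[23][4]=22·284093315901811468800+298631902863216384000=6548684852703068697600  T[23][5]=22·181664979520697076096+284093315901811468800=4280722865357147142912  T[23][6]=22·83637381699544802976+181664979520697076096=2021687376910682741568
row 24: T[24][5]=23·4280722865357147142912+6548684852703068697600=105005310755917452984576  T[24][6]=23·2021687376910682741568+4280722865357147142912=50779532534302850198976
row 25: T[25][6]=24·50779532534302850198976+105005310755917452984576=1323714091579185857760000
Read c(25,6) = 1323714091579185857760000.

1323714091579185857760000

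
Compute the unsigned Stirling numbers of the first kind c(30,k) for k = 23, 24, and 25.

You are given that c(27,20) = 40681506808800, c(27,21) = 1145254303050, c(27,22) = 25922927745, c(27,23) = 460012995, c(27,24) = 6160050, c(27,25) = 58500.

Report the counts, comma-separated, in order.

[28] T[28,21]:27*1145254303050+40681506808800=71603372991150 · T[28,22]:27*25922927745+1145254303050=1845173352165 · T[28,23]:27*460012995+25922927745=38343278610 · T[28,24]:27*6160050+460012995=626334345 · T[28,25]:27*58500+6160050=7739550
[29] T[29,22]:28*1845173352165+71603372991150=123268226851770 · T[29,23]:28*38343278610+1845173352165=2918785153245 · T[29,24]:28*626334345+38343278610=55880640270 · T[29,25]:28*7739550+626334345=843041745
[30] T[30,23]:29*2918785153245+123268226851770=207912996295875 · T[30,24]:29*55880640270+2918785153245=4539323721075 · T[30,25]:29*843041745+55880640270=80328850875
Read c(30,23) = 207912996295875, c(30,24) = 4539323721075, c(30,25) = 80328850875.

207912996295875, 4539323721075, 80328850875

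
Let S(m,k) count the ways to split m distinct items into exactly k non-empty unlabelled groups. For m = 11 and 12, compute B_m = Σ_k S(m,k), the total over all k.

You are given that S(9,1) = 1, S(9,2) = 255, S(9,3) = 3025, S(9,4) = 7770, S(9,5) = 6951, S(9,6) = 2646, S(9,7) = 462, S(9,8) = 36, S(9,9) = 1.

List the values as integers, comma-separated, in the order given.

i=10: T(10,1)=0+1·1=1 | T(10,2)=1+2·255=511 | T(10,3)=255+3·3025=9330 | T(10,4)=3025+4·7770=34105 | T(10,5)=7770+5·6951=42525 | T(10,6)=6951+6·2646=22827 | T(10,7)=2646+7·462=5880 | T(10,8)=462+8·36=750 | T(10,9)=36+9·1=45 | T(10,10)=1+10·0=1
i=11: T(11,1)=0+1·1=1 | T(11,2)=1+2·511=1023 | T(11,3)=511+3·9330=28501 | T(11,4)=9330+4·34105=145750 | T(11,5)=34105+5·42525=246730 | T(11,6)=42525+6·22827=179487 | T(11,7)=22827+7·5880=63987 | T(11,8)=5880+8·750=11880 | T(11,9)=750+9·45=1155 | T(11,10)=45+10·1=55 | T(11,11)=1+11·0=1
i=12: T(12,1)=0+1·1=1 | T(12,2)=1+2·1023=2047 | T(12,3)=1023+3·28501=86526 | T(12,4)=28501+4·145750=611501 | T(12,5)=145750+5·246730=1379400 | T(12,6)=246730+6·179487=1323652 | T(12,7)=179487+7·63987=627396 | T(12,8)=63987+8·11880=159027 | T(12,9)=11880+9·1155=22275 | T(12,10)=1155+10·55=1705 | T(12,11)=55+11·1=66 | T(12,12)=1+12·0=1
B_11 = ΣS(11,k) = 1+1023+28501+145750+246730+179487+63987+11880+1155+55+1 = 678570
B_12 = ΣS(12,k) = 1+2047+86526+611501+1379400+1323652+627396+159027+22275+1705+66+1 = 4213597

678570, 4213597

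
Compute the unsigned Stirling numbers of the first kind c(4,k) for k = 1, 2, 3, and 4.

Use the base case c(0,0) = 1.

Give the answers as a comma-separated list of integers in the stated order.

i=1: T(1,1)=1+0·0=1
i=2: T(2,1)=0+1·1=1 | T(2,2)=1+1·0=1
i=3: T(3,1)=0+2·1=2 | T(3,2)=1+2·1=3 | T(3,3)=1+2·0=1
i=4: T(4,1)=0+3·2=6 | T(4,2)=2+3·3=11 | T(4,3)=3+3·1=6 | T(4,4)=1+3·0=1
Read c(4,1) = 6, c(4,2) = 11, c(4,3) = 6, c(4,4) = 1.

6, 11, 6, 1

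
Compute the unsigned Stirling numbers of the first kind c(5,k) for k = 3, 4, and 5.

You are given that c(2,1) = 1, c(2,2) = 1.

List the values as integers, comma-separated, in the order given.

r3: T_3,1=2×1+0=2; T_3,2=2×1+1=3; T_3,3=2×0+1=1
r4: T_4,2=3×3+2=11; T_4,3=3×1+3=6; T_4,4=3×0+1=1
r5: T_5,3=4×6+11=35; T_5,4=4×1+6=10; T_5,5=4×0+1=1
Read c(5,3) = 35, c(5,4) = 10, c(5,5) = 1.

35, 10, 1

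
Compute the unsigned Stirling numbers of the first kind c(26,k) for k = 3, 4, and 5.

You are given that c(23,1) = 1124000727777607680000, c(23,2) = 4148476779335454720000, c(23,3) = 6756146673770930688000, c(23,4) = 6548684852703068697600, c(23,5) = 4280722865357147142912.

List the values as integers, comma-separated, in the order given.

100480171548351161548800000, 102339530601744675672576000, 70874145319837672677196800

r24: T_24,1=23×1124000727777607680000+0=25852016738884976640000; T_24,2=23×4148476779335454720000+1124000727777607680000=96538966652493066240000; T_24,3=23×6756146673770930688000+4148476779335454720000=159539850276066860544000; T_24,4=23×6548684852703068697600+6756146673770930688000=157375898285941510732800; T_24,5=23×4280722865357147142912+6548684852703068697600=105005310755917452984576
r25: T_25,2=24×96538966652493066240000+25852016738884976640000=2342787216398718566400000; T_25,3=24×159539850276066860544000+96538966652493066240000=3925495373278097719296000; T_25,4=24×157375898285941510732800+159539850276066860544000=3936561409138663118131200; T_25,5=24×105005310755917452984576+157375898285941510732800=2677503356427960382362624
r26: T_26,3=25×3925495373278097719296000+2342787216398718566400000=100480171548351161548800000; T_26,4=25×3936561409138663118131200+3925495373278097719296000=102339530601744675672576000; T_26,5=25×2677503356427960382362624+3936561409138663118131200=70874145319837672677196800
Read c(26,3) = 100480171548351161548800000, c(26,4) = 102339530601744675672576000, c(26,5) = 70874145319837672677196800.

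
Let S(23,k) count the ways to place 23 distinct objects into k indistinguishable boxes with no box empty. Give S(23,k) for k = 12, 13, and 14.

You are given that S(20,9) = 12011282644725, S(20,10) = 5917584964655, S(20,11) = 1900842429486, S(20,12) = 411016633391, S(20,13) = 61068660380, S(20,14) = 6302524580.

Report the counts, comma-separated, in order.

1672162773483930, 401282560341390, 68629175807115

[21] T[21,10]:10*5917584964655+12011282644725=71187132291275 · T[21,11]:11*1900842429486+5917584964655=26826851689001 · T[21,12]:12*411016633391+1900842429486=6833042030178 · T[21,13]:13*61068660380+411016633391=1204909218331 · T[21,14]:14*6302524580+61068660380=149304004500
[22] T[22,11]:11*26826851689001+71187132291275=366282500870286 · T[22,12]:12*6833042030178+26826851689001=108823356051137 · T[22,13]:13*1204909218331+6833042030178=22496861868481 · T[22,14]:14*149304004500+1204909218331=3295165281331
[23] T[23,12]:12*108823356051137+366282500870286=1672162773483930 · T[23,13]:13*22496861868481+108823356051137=401282560341390 · T[23,14]:14*3295165281331+22496861868481=68629175807115
Read S(23,12) = 1672162773483930, S(23,13) = 401282560341390, S(23,14) = 68629175807115.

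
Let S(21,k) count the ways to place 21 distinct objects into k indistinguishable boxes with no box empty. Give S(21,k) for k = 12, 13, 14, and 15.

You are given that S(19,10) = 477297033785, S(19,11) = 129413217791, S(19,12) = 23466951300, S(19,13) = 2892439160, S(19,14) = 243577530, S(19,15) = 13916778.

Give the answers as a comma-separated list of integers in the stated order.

6833042030178, 1204909218331, 149304004500, 13087462580

row 20: T[20][11]=11·129413217791+477297033785=1900842429486  T[20][12]=12·23466951300+129413217791=411016633391  T[20][13]=13·2892439160+23466951300=61068660380  T[20][14]=14·243577530+2892439160=6302524580  T[20][15]=15·13916778+243577530=452329200
row 21: T[21][12]=12·411016633391+1900842429486=6833042030178  T[21][13]=13·61068660380+411016633391=1204909218331  T[21][14]=14·6302524580+61068660380=149304004500  T[21][15]=15·452329200+6302524580=13087462580
Read S(21,12) = 6833042030178, S(21,13) = 1204909218331, S(21,14) = 149304004500, S(21,15) = 13087462580.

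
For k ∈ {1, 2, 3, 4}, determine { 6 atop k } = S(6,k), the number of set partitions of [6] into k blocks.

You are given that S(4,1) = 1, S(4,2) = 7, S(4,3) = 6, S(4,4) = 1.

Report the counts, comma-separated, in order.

1, 31, 90, 65

@5  (5,1):1·1+0→1, (5,2):7·2+1→15, (5,3):6·3+7→25, (5,4):1·4+6→10
@6  (6,1):1·1+0→1, (6,2):15·2+1→31, (6,3):25·3+15→90, (6,4):10·4+25→65
Read S(6,1) = 1, S(6,2) = 31, S(6,3) = 90, S(6,4) = 65.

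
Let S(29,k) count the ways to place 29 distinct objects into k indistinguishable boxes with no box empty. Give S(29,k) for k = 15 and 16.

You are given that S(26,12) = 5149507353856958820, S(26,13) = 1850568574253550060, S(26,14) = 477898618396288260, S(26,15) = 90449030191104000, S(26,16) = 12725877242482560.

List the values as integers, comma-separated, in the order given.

r27: T_27,13=13×1850568574253550060+5149507353856958820=29206898819153109600; T_27,14=14×477898618396288260+1850568574253550060=8541149231801585700; T_27,15=15×90449030191104000+477898618396288260=1834634071262848260; T_27,16=16×12725877242482560+90449030191104000=294063066070824960
r28: T_28,14=14×8541149231801585700+29206898819153109600=148782988064375309400; T_28,15=15×1834634071262848260+8541149231801585700=36060660300744309600; T_28,16=16×294063066070824960+1834634071262848260=6539643128396047620
r29: T_29,15=15×36060660300744309600+148782988064375309400=689692892575539953400; T_29,16=16×6539643128396047620+36060660300744309600=140694950355081071520
Read S(29,15) = 689692892575539953400, S(29,16) = 140694950355081071520.

689692892575539953400, 140694950355081071520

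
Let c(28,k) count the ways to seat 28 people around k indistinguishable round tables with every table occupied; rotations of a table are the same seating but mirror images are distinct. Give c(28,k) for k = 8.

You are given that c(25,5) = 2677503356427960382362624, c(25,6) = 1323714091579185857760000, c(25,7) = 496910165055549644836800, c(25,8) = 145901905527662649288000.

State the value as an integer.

3673742549077683082376236224

[26] T[26,6]:25*1323714091579185857760000+2677503356427960382362624=35770355645907606826362624 · T[26,7]:25*496910165055549644836800+1323714091579185857760000=13746468217967926978680000 · T[26,8]:25*145901905527662649288000+496910165055549644836800=4144457803247115877036800
[27] T[27,7]:26*13746468217967926978680000+35770355645907606826362624=393178529313073708272042624 · T[27,8]:26*4144457803247115877036800+13746468217967926978680000=121502371102392939781636800
[28] T[28,8]:27*121502371102392939781636800+393178529313073708272042624=3673742549077683082376236224
Read c(28,8) = 3673742549077683082376236224.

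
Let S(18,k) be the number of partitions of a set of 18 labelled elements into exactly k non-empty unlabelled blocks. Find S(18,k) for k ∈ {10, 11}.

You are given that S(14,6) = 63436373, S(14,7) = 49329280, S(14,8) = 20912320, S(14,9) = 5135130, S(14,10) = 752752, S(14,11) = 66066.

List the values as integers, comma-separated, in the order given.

37112163803, 8391004908

@15  (15,7):49329280·7+63436373→408741333, (15,8):20912320·8+49329280→216627840, (15,9):5135130·9+20912320→67128490, (15,10):752752·10+5135130→12662650, (15,11):66066·11+752752→1479478
@16  (16,8):216627840·8+408741333→2141764053, (16,9):67128490·9+216627840→820784250, (16,10):12662650·10+67128490→193754990, (16,11):1479478·11+12662650→28936908
@17  (17,9):820784250·9+2141764053→9528822303, (17,10):193754990·10+820784250→2758334150, (17,11):28936908·11+193754990→512060978
@18  (18,10):2758334150·10+9528822303→37112163803, (18,11):512060978·11+2758334150→8391004908
Read S(18,10) = 37112163803, S(18,11) = 8391004908.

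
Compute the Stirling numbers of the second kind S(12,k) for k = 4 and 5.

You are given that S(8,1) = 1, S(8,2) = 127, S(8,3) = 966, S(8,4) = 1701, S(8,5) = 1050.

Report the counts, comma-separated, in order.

[9] T[9,1]:1*1+0=1 · T[9,2]:2*127+1=255 · T[9,3]:3*966+127=3025 · T[9,4]:4*1701+966=7770 · T[9,5]:5*1050+1701=6951
[10] T[10,2]:2*255+1=511 · T[10,3]:3*3025+255=9330 · T[10,4]:4*7770+3025=34105 · T[10,5]:5*6951+7770=42525
[11] T[11,3]:3*9330+511=28501 · T[11,4]:4*34105+9330=145750 · T[11,5]:5*42525+34105=246730
[12] T[12,4]:4*145750+28501=611501 · T[12,5]:5*246730+145750=1379400
Read S(12,4) = 611501, S(12,5) = 1379400.

611501, 1379400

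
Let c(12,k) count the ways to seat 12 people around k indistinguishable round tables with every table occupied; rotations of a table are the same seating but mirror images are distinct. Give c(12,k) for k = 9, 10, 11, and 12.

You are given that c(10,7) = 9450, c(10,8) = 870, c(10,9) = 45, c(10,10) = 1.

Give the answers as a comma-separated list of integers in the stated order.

32670, 1925, 66, 1

[11] T[11,8]:10*870+9450=18150 · T[11,9]:10*45+870=1320 · T[11,10]:10*1+45=55 · T[11,11]:10*0+1=1
[12] T[12,9]:11*1320+18150=32670 · T[12,10]:11*55+1320=1925 · T[12,11]:11*1+55=66 · T[12,12]:11*0+1=1
Read c(12,9) = 32670, c(12,10) = 1925, c(12,11) = 66, c(12,12) = 1.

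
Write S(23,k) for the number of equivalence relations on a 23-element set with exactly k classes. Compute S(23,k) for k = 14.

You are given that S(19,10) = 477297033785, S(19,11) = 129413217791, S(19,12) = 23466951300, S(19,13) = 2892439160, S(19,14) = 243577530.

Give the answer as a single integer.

68629175807115

i=20: T(20,11)=477297033785+11·129413217791=1900842429486 | T(20,12)=129413217791+12·23466951300=411016633391 | T(20,13)=23466951300+13·2892439160=61068660380 | T(20,14)=2892439160+14·243577530=6302524580
i=21: T(21,12)=1900842429486+12·411016633391=6833042030178 | T(21,13)=411016633391+13·61068660380=1204909218331 | T(21,14)=61068660380+14·6302524580=149304004500
i=22: T(22,13)=6833042030178+13·1204909218331=22496861868481 | T(22,14)=1204909218331+14·149304004500=3295165281331
i=23: T(23,14)=22496861868481+14·3295165281331=68629175807115
Read S(23,14) = 68629175807115.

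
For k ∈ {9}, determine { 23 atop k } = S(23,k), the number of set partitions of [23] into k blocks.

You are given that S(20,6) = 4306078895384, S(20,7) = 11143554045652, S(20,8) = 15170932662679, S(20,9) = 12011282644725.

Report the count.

12320068811796900

row 21: T[21][7]=7·11143554045652+4306078895384=82310957214948  T[21][8]=8·15170932662679+11143554045652=132511015347084  T[21][9]=9·12011282644725+15170932662679=123272476465204
row 22: T[22][8]=8·132511015347084+82310957214948=1142399079991620  T[22][9]=9·123272476465204+132511015347084=1241963303533920
row 23: T[23][9]=9·1241963303533920+1142399079991620=12320068811796900
Read S(23,9) = 12320068811796900.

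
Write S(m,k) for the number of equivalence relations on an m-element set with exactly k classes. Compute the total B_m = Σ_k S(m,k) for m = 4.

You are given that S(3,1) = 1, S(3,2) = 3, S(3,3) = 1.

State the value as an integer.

[4] T[4,1]:1*1+0=1 · T[4,2]:2*3+1=7 · T[4,3]:3*1+3=6 · T[4,4]:4*0+1=1
B_4 = ΣS(4,k) = 1+7+6+1 = 15

15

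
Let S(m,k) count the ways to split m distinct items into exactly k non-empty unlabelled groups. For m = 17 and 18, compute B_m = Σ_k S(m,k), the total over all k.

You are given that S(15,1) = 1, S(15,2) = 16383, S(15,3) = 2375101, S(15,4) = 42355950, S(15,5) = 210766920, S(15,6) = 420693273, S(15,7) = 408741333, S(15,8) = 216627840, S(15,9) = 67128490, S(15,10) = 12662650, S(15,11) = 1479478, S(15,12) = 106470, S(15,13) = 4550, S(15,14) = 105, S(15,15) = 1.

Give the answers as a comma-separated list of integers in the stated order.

82864869804, 682076806159

r16: T_16,1=1×1+0=1; T_16,2=2×16383+1=32767; T_16,3=3×2375101+16383=7141686; T_16,4=4×42355950+2375101=171798901; T_16,5=5×210766920+42355950=1096190550; T_16,6=6×420693273+210766920=2734926558; T_16,7=7×408741333+420693273=3281882604; T_16,8=8×216627840+408741333=2141764053; T_16,9=9×67128490+216627840=820784250; T_16,10=10×12662650+67128490=193754990; T_16,11=11×1479478+12662650=28936908; T_16,12=12×106470+1479478=2757118; T_16,13=13×4550+106470=165620; T_16,14=14×105+4550=6020; T_16,15=15×1+105=120; T_16,16=16×0+1=1
r17: T_17,1=1×1+0=1; T_17,2=2×32767+1=65535; T_17,3=3×7141686+32767=21457825; T_17,4=4×171798901+7141686=694337290; T_17,5=5×1096190550+171798901=5652751651; T_17,6=6×2734926558+1096190550=17505749898; T_17,7=7×3281882604+2734926558=25708104786; T_17,8=8×2141764053+3281882604=20415995028; T_17,9=9×820784250+2141764053=9528822303; T_17,10=10×193754990+820784250=2758334150; T_17,11=11×28936908+193754990=512060978; T_17,12=12×2757118+28936908=62022324; T_17,13=13×165620+2757118=4910178; T_17,14=14×6020+165620=249900; T_17,15=15×120+6020=7820; T_17,16=16×1+120=136; T_17,17=17×0+1=1
r18: T_18,1=1×1+0=1; T_18,2=2×65535+1=131071; T_18,3=3×21457825+65535=64439010; T_18,4=4×694337290+21457825=2798806985; T_18,5=5×5652751651+694337290=28958095545; T_18,6=6×17505749898+5652751651=110687251039; T_18,7=7×25708104786+17505749898=197462483400; T_18,8=8×20415995028+25708104786=189036065010; T_18,9=9×9528822303+20415995028=106175395755; T_18,10=10×2758334150+9528822303=37112163803; T_18,11=11×512060978+2758334150=8391004908; T_18,12=12×62022324+512060978=1256328866; T_18,13=13×4910178+62022324=125854638; T_18,14=14×249900+4910178=8408778; T_18,15=15×7820+249900=367200; T_18,16=16×136+7820=9996; T_18,17=17×1+136=153; T_18,18=18×0+1=1
B_17 = ΣS(17,k) = 1+65535+21457825+694337290+5652751651+17505749898+25708104786+20415995028+9528822303+2758334150+512060978+62022324+4910178+249900+7820+136+1 = 82864869804
B_18 = ΣS(18,k) = 1+131071+64439010+2798806985+28958095545+110687251039+197462483400+189036065010+106175395755+37112163803+8391004908+1256328866+125854638+8408778+367200+9996+153+1 = 682076806159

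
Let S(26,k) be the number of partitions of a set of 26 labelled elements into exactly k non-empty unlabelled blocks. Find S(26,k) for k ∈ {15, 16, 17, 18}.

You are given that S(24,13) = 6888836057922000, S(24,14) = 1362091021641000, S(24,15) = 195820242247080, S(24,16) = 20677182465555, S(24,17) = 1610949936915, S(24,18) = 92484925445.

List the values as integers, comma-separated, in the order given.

90449030191104000, 12725877242482560, 1343731795378830, 107025546101760

r25: T_25,14=14×1362091021641000+6888836057922000=25958110360896000; T_25,15=15×195820242247080+1362091021641000=4299394655347200; T_25,16=16×20677182465555+195820242247080=526655161695960; T_25,17=17×1610949936915+20677182465555=48063331393110; T_25,18=18×92484925445+1610949936915=3275678594925
r26: T_26,15=15×4299394655347200+25958110360896000=90449030191104000; T_26,16=16×526655161695960+4299394655347200=12725877242482560; T_26,17=17×48063331393110+526655161695960=1343731795378830; T_26,18=18×3275678594925+48063331393110=107025546101760
Read S(26,15) = 90449030191104000, S(26,16) = 12725877242482560, S(26,17) = 1343731795378830, S(26,18) = 107025546101760.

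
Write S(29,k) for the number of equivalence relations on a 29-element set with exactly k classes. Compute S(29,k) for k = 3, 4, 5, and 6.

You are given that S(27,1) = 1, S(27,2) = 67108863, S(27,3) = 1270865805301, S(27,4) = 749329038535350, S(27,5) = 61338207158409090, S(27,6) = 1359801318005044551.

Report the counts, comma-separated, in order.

row 28: T[28][2]=2·67108863+1=134217727  T[28][3]=3·1270865805301+67108863=3812664524766  T[28][4]=4·749329038535350+1270865805301=2998587019946701  T[28][5]=5·61338207158409090+749329038535350=307440364830580800  T[28][6]=6·1359801318005044551+61338207158409090=8220146115188676396
row 29: T[29][3]=3·3812664524766+134217727=11438127792025  T[29][4]=4·2998587019946701+3812664524766=11998160744311570  T[29][5]=5·307440364830580800+2998587019946701=1540200411172850701  T[29][6]=6·8220146115188676396+307440364830580800=49628317055962639176
Read S(29,3) = 11438127792025, S(29,4) = 11998160744311570, S(29,5) = 1540200411172850701, S(29,6) = 49628317055962639176.

11438127792025, 11998160744311570, 1540200411172850701, 49628317055962639176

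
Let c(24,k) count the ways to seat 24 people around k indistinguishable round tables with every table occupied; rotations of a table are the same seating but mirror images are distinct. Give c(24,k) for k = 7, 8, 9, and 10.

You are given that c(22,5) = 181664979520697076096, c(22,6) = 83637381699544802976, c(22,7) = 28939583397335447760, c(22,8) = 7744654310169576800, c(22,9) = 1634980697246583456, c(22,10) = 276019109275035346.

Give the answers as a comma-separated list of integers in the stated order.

@23  (23,6):83637381699544802976·22+181664979520697076096→2021687376910682741568, (23,7):28939583397335447760·22+83637381699544802976→720308216440924653696, (23,8):7744654310169576800·22+28939583397335447760→199321978221066137360, (23,9):1634980697246583456·22+7744654310169576800→43714229649594412832, (23,10):276019109275035346·22+1634980697246583456→7707401101297361068
@24  (24,7):720308216440924653696·23+2021687376910682741568→18588776355051949776576, (24,8):199321978221066137360·23+720308216440924653696→5304713715525445812976, (24,9):43714229649594412832·23+199321978221066137360→1204749260161737632496, (24,10):7707401101297361068·23+43714229649594412832→220984454979433717396
Read c(24,7) = 18588776355051949776576, c(24,8) = 5304713715525445812976, c(24,9) = 1204749260161737632496, c(24,10) = 220984454979433717396.

18588776355051949776576, 5304713715525445812976, 1204749260161737632496, 220984454979433717396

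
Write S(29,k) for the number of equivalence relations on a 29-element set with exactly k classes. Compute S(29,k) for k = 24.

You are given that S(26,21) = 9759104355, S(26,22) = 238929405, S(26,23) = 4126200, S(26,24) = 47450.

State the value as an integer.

[27] T[27,22]:22*238929405+9759104355=15015551265 · T[27,23]:23*4126200+238929405=333832005 · T[27,24]:24*47450+4126200=5265000
[28] T[28,23]:23*333832005+15015551265=22693687380 · T[28,24]:24*5265000+333832005=460192005
[29] T[29,24]:24*460192005+22693687380=33738295500
Read S(29,24) = 33738295500.

33738295500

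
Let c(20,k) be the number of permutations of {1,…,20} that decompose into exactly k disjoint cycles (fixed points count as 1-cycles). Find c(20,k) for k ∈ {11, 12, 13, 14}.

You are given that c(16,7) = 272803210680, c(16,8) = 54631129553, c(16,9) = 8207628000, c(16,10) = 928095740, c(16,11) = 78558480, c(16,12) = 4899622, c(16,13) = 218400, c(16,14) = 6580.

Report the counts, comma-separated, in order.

46280647751910, 4465226757381, 342252511900, 20692933630

r17: T_17,8=16×54631129553+272803210680=1146901283528; T_17,9=16×8207628000+54631129553=185953177553; T_17,10=16×928095740+8207628000=23057159840; T_17,11=16×78558480+928095740=2185031420; T_17,12=16×4899622+78558480=156952432; T_17,13=16×218400+4899622=8394022; T_17,14=16×6580+218400=323680
r18: T_18,9=17×185953177553+1146901283528=4308105301929; T_18,10=17×23057159840+185953177553=577924894833; T_18,11=17×2185031420+23057159840=60202693980; T_18,12=17×156952432+2185031420=4853222764; T_18,13=17×8394022+156952432=299650806; T_18,14=17×323680+8394022=13896582
r19: T_19,10=18×577924894833+4308105301929=14710753408923; T_19,11=18×60202693980+577924894833=1661573386473; T_19,12=18×4853222764+60202693980=147560703732; T_19,13=18×299650806+4853222764=10246937272; T_19,14=18×13896582+299650806=549789282
r20: T_20,11=19×1661573386473+14710753408923=46280647751910; T_20,12=19×147560703732+1661573386473=4465226757381; T_20,13=19×10246937272+147560703732=342252511900; T_20,14=19×549789282+10246937272=20692933630
Read c(20,11) = 46280647751910, c(20,12) = 4465226757381, c(20,13) = 342252511900, c(20,14) = 20692933630.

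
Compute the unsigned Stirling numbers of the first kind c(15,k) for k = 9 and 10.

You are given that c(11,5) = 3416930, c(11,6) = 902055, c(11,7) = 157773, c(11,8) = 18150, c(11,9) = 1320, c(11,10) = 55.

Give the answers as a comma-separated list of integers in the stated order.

[12] T[12,6]:11*902055+3416930=13339535 · T[12,7]:11*157773+902055=2637558 · T[12,8]:11*18150+157773=357423 · T[12,9]:11*1320+18150=32670 · T[12,10]:11*55+1320=1925
[13] T[13,7]:12*2637558+13339535=44990231 · T[13,8]:12*357423+2637558=6926634 · T[13,9]:12*32670+357423=749463 · T[13,10]:12*1925+32670=55770
[14] T[14,8]:13*6926634+44990231=135036473 · T[14,9]:13*749463+6926634=16669653 · T[14,10]:13*55770+749463=1474473
[15] T[15,9]:14*16669653+135036473=368411615 · T[15,10]:14*1474473+16669653=37312275
Read c(15,9) = 368411615, c(15,10) = 37312275.

368411615, 37312275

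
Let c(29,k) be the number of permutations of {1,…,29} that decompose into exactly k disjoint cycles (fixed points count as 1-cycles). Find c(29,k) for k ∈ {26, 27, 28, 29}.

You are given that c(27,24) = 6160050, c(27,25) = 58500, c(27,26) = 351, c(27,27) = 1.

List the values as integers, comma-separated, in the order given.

9642906, 78561, 406, 1

[28] T[28,25]:27*58500+6160050=7739550 · T[28,26]:27*351+58500=67977 · T[28,27]:27*1+351=378 · T[28,28]:27*0+1=1
[29] T[29,26]:28*67977+7739550=9642906 · T[29,27]:28*378+67977=78561 · T[29,28]:28*1+378=406 · T[29,29]:28*0+1=1
Read c(29,26) = 9642906, c(29,27) = 78561, c(29,28) = 406, c(29,29) = 1.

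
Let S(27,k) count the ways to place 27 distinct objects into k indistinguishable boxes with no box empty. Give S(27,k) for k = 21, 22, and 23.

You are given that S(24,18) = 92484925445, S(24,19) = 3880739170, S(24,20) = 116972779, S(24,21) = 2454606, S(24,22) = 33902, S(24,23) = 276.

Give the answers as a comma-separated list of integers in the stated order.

row 25: T[25][19]=19·3880739170+92484925445=166218969675  T[25][20]=20·116972779+3880739170=6220194750  T[25][21]=21·2454606+116972779=168519505  T[25][22]=22·33902+2454606=3200450  T[25][23]=23·276+33902=40250
row 26: T[26][20]=20·6220194750+166218969675=290622864675  T[26][21]=21·168519505+6220194750=9759104355  T[26][22]=22·3200450+168519505=238929405  T[26][23]=23·40250+3200450=4126200
row 27: T[27][21]=21·9759104355+290622864675=495564056130  T[27][22]=22·238929405+9759104355=15015551265  T[27][23]=23·4126200+238929405=333832005
Read S(27,21) = 495564056130, S(27,22) = 15015551265, S(27,23) = 333832005.

495564056130, 15015551265, 333832005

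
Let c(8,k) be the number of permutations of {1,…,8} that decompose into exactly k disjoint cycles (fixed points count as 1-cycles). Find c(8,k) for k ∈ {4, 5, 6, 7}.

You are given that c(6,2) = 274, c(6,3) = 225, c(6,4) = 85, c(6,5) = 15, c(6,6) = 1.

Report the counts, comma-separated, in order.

@7  (7,3):225·6+274→1624, (7,4):85·6+225→735, (7,5):15·6+85→175, (7,6):1·6+15→21, (7,7):0·6+1→1
@8  (8,4):735·7+1624→6769, (8,5):175·7+735→1960, (8,6):21·7+175→322, (8,7):1·7+21→28
Read c(8,4) = 6769, c(8,5) = 1960, c(8,6) = 322, c(8,7) = 28.

6769, 1960, 322, 28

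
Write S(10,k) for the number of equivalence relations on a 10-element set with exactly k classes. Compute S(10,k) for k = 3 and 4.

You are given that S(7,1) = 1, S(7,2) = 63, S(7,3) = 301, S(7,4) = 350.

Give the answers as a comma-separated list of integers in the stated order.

9330, 34105

i=8: T(8,1)=0+1·1=1 | T(8,2)=1+2·63=127 | T(8,3)=63+3·301=966 | T(8,4)=301+4·350=1701
i=9: T(9,2)=1+2·127=255 | T(9,3)=127+3·966=3025 | T(9,4)=966+4·1701=7770
i=10: T(10,3)=255+3·3025=9330 | T(10,4)=3025+4·7770=34105
Read S(10,3) = 9330, S(10,4) = 34105.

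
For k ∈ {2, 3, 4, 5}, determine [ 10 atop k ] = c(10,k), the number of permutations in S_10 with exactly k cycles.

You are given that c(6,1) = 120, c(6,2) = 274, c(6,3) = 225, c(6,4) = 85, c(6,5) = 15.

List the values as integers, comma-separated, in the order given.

[7] T[7,1]:6*120+0=720 · T[7,2]:6*274+120=1764 · T[7,3]:6*225+274=1624 · T[7,4]:6*85+225=735 · T[7,5]:6*15+85=175
[8] T[8,1]:7*720+0=5040 · T[8,2]:7*1764+720=13068 · T[8,3]:7*1624+1764=13132 · T[8,4]:7*735+1624=6769 · T[8,5]:7*175+735=1960
[9] T[9,1]:8*5040+0=40320 · T[9,2]:8*13068+5040=109584 · T[9,3]:8*13132+13068=118124 · T[9,4]:8*6769+13132=67284 · T[9,5]:8*1960+6769=22449
[10] T[10,2]:9*109584+40320=1026576 · T[10,3]:9*118124+109584=1172700 · T[10,4]:9*67284+118124=723680 · T[10,5]:9*22449+67284=269325
Read c(10,2) = 1026576, c(10,3) = 1172700, c(10,4) = 723680, c(10,5) = 269325.

1026576, 1172700, 723680, 269325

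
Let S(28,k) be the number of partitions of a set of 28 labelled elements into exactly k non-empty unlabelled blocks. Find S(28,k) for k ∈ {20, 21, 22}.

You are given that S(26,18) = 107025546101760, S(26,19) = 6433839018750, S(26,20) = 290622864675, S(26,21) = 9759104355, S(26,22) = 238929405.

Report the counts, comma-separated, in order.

474194413703010, 22653141490980, 825906183960

@27  (27,19):6433839018750·19+107025546101760→229268487458010, (27,20):290622864675·20+6433839018750→12246296312250, (27,21):9759104355·21+290622864675→495564056130, (27,22):238929405·22+9759104355→15015551265
@28  (28,20):12246296312250·20+229268487458010→474194413703010, (28,21):495564056130·21+12246296312250→22653141490980, (28,22):15015551265·22+495564056130→825906183960
Read S(28,20) = 474194413703010, S(28,21) = 22653141490980, S(28,22) = 825906183960.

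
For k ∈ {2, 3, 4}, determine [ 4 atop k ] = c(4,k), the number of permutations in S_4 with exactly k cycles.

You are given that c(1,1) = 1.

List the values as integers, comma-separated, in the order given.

[2] T[2,1]:1*1+0=1 · T[2,2]:1*0+1=1
[3] T[3,1]:2*1+0=2 · T[3,2]:2*1+1=3 · T[3,3]:2*0+1=1
[4] T[4,2]:3*3+2=11 · T[4,3]:3*1+3=6 · T[4,4]:3*0+1=1
Read c(4,2) = 11, c(4,3) = 6, c(4,4) = 1.

11, 6, 1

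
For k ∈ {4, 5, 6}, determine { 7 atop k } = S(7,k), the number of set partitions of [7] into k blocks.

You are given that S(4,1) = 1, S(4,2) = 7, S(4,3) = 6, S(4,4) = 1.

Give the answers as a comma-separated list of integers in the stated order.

350, 140, 21

@5  (5,2):7·2+1→15, (5,3):6·3+7→25, (5,4):1·4+6→10, (5,5):0·5+1→1
@6  (6,3):25·3+15→90, (6,4):10·4+25→65, (6,5):1·5+10→15, (6,6):0·6+1→1
@7  (7,4):65·4+90→350, (7,5):15·5+65→140, (7,6):1·6+15→21
Read S(7,4) = 350, S(7,5) = 140, S(7,6) = 21.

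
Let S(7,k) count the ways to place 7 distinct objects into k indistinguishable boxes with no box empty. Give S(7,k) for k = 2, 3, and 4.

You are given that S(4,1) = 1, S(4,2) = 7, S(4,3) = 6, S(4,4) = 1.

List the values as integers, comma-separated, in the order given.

r5: T_5,1=1×1+0=1; T_5,2=2×7+1=15; T_5,3=3×6+7=25; T_5,4=4×1+6=10
r6: T_6,1=1×1+0=1; T_6,2=2×15+1=31; T_6,3=3×25+15=90; T_6,4=4×10+25=65
r7: T_7,2=2×31+1=63; T_7,3=3×90+31=301; T_7,4=4×65+90=350
Read S(7,2) = 63, S(7,3) = 301, S(7,4) = 350.

63, 301, 350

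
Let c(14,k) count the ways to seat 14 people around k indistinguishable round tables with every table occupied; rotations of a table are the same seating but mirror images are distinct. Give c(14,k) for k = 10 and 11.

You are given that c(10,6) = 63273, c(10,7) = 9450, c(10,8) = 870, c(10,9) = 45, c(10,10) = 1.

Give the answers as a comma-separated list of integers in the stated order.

1474473, 91091

r11: T_11,7=10×9450+63273=157773; T_11,8=10×870+9450=18150; T_11,9=10×45+870=1320; T_11,10=10×1+45=55; T_11,11=10×0+1=1
r12: T_12,8=11×18150+157773=357423; T_12,9=11×1320+18150=32670; T_12,10=11×55+1320=1925; T_12,11=11×1+55=66
r13: T_13,9=12×32670+357423=749463; T_13,10=12×1925+32670=55770; T_13,11=12×66+1925=2717
r14: T_14,10=13×55770+749463=1474473; T_14,11=13×2717+55770=91091
Read c(14,10) = 1474473, c(14,11) = 91091.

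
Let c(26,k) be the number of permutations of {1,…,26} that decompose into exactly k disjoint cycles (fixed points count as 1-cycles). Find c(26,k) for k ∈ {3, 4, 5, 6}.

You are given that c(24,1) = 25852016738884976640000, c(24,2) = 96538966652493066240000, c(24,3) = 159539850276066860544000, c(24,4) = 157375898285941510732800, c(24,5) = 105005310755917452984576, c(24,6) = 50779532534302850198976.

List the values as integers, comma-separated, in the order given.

100480171548351161548800000, 102339530601744675672576000, 70874145319837672677196800, 35770355645907606826362624

i=25: T(25,2)=25852016738884976640000+24·96538966652493066240000=2342787216398718566400000 | T(25,3)=96538966652493066240000+24·159539850276066860544000=3925495373278097719296000 | T(25,4)=159539850276066860544000+24·157375898285941510732800=3936561409138663118131200 | T(25,5)=157375898285941510732800+24·105005310755917452984576=2677503356427960382362624 | T(25,6)=105005310755917452984576+24·50779532534302850198976=1323714091579185857760000
i=26: T(26,3)=2342787216398718566400000+25·3925495373278097719296000=100480171548351161548800000 | T(26,4)=3925495373278097719296000+25·3936561409138663118131200=102339530601744675672576000 | T(26,5)=3936561409138663118131200+25·2677503356427960382362624=70874145319837672677196800 | T(26,6)=2677503356427960382362624+25·1323714091579185857760000=35770355645907606826362624
Read c(26,3) = 100480171548351161548800000, c(26,4) = 102339530601744675672576000, c(26,5) = 70874145319837672677196800, c(26,6) = 35770355645907606826362624.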